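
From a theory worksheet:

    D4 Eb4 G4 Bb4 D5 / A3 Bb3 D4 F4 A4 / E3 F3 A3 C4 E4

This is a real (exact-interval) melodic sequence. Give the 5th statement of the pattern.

F#2 G2 B2 D3 F#3

The 5-note cells begin on D4, A3, E3 — each down a 4th from the last.
Extending down a 4th: B2 → F#2.
Statement 5 starts on F#2 and keeps the same exact contour: F#2 G2 B2 D3 F#3.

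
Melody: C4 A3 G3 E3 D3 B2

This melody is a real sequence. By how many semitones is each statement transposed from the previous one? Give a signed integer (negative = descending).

The 2-note cells begin on C4, G3, D3 — each down a 4th from the last.
C4→G3 is 55 − 60 = -5 semitones.

-5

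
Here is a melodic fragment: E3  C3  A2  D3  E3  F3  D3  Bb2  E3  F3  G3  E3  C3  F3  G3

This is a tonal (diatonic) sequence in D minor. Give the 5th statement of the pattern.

Bb3 G3 E3 A3 Bb3

Unit = 5 notes; the statements start on E3, F3, G3, moving up a 2nd each time.
Carrying on: A3 → Bb3.
So cell 5 is Bb3 G3 E3 A3 Bb3.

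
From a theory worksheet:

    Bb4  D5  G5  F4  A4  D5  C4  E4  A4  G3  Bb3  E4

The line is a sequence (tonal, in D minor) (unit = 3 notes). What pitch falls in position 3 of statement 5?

Bb3

The unit is 3 notes. Position-3 pitches of the 4 shown cells: G5, D5, A4, E4.
From E4, down a 4th gives Bb3.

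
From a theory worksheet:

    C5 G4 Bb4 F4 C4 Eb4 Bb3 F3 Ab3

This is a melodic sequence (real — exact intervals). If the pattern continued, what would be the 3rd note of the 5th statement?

Gb2

The unit is 3 notes. Position-3 pitches of the 3 shown cells: Bb4, Eb4, Ab3.
Carrying that down a 5th forward: Db3 → Gb2.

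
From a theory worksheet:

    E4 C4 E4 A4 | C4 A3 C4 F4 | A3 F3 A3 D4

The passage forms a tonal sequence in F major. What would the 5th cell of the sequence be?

D3 Bb2 D3 G3

With a 4-note motive the entries are E4, C4, A3, each down a 3rd from the previous.
Continuing the starts: F3 → D3.
From D3 the diatonic shape gives D3 Bb2 D3 G3.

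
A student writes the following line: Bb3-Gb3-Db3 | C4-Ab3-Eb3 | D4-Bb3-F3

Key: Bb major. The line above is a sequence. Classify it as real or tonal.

Each cell has the same semitone pattern (-4, -5) — intervals are preserved exactly.
And Gb3 lies outside Bb major, so the sequence is real rather than tonal.

real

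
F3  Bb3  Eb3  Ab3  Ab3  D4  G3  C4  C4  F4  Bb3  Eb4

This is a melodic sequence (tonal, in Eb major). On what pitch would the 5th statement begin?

With a 4-note motive the entries are F3, Ab3, C4, each up a 3rd from the previous.
Continuing: Eb4 → G4. Statement 5 starts on G4.

G4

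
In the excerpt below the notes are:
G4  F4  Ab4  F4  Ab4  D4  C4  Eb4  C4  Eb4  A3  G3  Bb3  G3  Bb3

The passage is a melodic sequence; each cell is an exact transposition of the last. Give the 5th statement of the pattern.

Unit = 5 notes; the statements start on G4, D4, A3, moving down a 4th each time.
Extending down a 4th: E3 → B2.
Statement 5 starts on B2 and keeps the same exact contour: B2 A2 C3 A2 C3.

B2 A2 C3 A2 C3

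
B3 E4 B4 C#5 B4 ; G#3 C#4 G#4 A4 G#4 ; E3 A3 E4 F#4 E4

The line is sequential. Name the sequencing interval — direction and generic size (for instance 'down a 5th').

down a 3rd

The 5-note cells begin on B3, G#3, E3 — each down a 3rd from the last.
B3 to G#3 is down a 3rd.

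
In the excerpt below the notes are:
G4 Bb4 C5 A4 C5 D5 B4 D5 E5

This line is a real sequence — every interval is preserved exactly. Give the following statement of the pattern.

C#5 E5 F#5

Taking 3-note groups, the heads are G4, A4, B4: the pattern moves up a 2nd.
From C#5 the exact shape gives C#5 E5 F#5.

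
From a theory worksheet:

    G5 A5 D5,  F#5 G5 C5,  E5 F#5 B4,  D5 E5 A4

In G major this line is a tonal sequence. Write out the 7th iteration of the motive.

A4 B4 E4

Taking 3-note groups, the heads are G5, F#5, E5, D5: the pattern moves down a 2nd.
Carrying on: C5 → B4 → A4.
So cell 7 is A4 B4 E4.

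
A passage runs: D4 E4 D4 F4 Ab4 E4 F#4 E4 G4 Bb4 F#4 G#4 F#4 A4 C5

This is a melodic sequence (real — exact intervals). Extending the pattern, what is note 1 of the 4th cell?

The unit is 5 notes. Position-1 pitches of the 3 shown cells: D4, E4, F#4.
Each moves up a 2nd; the next is G#4.

G#4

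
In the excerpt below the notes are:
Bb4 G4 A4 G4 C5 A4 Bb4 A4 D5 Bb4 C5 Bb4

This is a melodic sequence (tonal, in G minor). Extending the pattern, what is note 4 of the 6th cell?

Grouping in 4s, the 4th note of each cell is G4, A4, Bb4.
Carrying that up a 2nd forward: C5 → D5 → Eb5.

Eb5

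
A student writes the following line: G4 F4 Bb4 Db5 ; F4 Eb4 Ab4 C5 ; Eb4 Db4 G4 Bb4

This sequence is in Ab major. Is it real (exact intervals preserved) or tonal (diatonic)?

tonal

Every note is diatonic to Ab major.
Cell 1 has +3 semitones from note 3 to 4, but cell 2 has +4 — the interval quality changes while the contour stays the same, which is the hallmark of a tonal sequence.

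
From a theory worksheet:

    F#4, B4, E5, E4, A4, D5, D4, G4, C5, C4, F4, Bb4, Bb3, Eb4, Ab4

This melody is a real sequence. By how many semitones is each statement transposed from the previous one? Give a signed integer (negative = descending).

Taking 3-note groups, the heads are F#4, E4, D4, C4, Bb3: the pattern moves down a 2nd.
Counting half-steps from F#4 to E4: -2.

-2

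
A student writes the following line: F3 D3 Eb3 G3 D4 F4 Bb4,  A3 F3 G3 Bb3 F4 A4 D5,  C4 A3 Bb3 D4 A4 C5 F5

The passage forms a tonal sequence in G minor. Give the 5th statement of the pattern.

The 7-note cells begin on F3, A3, C4 — each up a 3rd from the last.
Continuing the starts: Eb4 → G4.
Statement 5 starts on G4 and keeps the same diatonic contour: G4 Eb4 F4 A4 Eb5 G5 C6.

G4 Eb4 F4 A4 Eb5 G5 C6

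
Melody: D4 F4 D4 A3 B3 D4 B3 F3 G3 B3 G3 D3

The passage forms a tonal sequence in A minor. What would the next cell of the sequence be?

E3 G3 E3 B2

Taking 4-note groups, the heads are D4, B3, G3: the pattern moves down a 3rd.
So cell 4 is E3 G3 E3 B2.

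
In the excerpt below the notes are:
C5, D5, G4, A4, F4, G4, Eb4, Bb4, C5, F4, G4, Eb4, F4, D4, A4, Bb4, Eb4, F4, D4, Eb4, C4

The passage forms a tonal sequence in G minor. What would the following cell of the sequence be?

G4 A4 D4 Eb4 C4 D4 Bb3

The 7-note cells begin on C5, Bb4, A4 — each down a 2nd from the last.
So cell 4 is G4 A4 D4 Eb4 C4 D4 Bb3.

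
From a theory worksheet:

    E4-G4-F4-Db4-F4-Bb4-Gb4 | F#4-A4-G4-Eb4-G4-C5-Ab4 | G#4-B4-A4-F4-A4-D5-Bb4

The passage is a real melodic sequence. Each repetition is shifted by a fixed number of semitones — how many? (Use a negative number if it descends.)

The 7-note cells begin on E4, F#4, G#4 — each up a 2nd from the last.
E4 to F#4 spans +2 semitones.

2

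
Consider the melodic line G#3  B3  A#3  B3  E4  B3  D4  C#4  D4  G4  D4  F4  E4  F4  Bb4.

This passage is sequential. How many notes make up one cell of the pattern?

5

15 notes total. Splitting into 3 groups of 5:
G#3 B3 A#3 B3 E4 | B3 D4 C#4 D4 G4 | D4 F4 E4 F4 Bb4
Every group is a transposition up a 3rd of the one before; no shorter unit works.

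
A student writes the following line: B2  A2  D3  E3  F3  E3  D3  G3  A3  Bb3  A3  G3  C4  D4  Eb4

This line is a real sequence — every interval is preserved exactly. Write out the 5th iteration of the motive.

G4 F4 Bb4 C5 Db5

Taking 5-note groups, the heads are B2, E3, A3: the pattern moves up a 4th.
Extending up a 4th: D4 → G4.
From G4 the exact shape gives G4 F4 Bb4 C5 Db5.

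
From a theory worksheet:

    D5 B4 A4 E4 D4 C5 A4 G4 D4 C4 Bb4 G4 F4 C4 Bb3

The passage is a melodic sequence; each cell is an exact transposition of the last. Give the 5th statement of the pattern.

Gb4 Eb4 Db4 Ab3 Gb3

The 5-note cells begin on D5, C5, Bb4 — each down a 2nd from the last.
Carrying on: Ab4 → Gb4.
Statement 5 starts on Gb4 and keeps the same exact contour: Gb4 Eb4 Db4 Ab3 Gb3.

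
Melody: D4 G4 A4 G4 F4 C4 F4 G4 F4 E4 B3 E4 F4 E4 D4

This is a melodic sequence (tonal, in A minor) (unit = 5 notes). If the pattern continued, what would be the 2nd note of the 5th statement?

With 5-note cells, note 2 of each statement runs G4, F4, E4.
Extending down a 2nd: D4 → C4.

C4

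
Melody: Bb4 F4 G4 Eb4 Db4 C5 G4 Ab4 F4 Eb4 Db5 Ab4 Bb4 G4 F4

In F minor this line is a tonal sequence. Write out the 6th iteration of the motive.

G5 Db5 Eb5 C5 Bb4

The 5-note cells begin on Bb4, C5, Db5 — each up a 2nd from the last.
Carrying on: Eb5 → F5 → G5.
So cell 6 is G5 Db5 Eb5 C5 Bb4.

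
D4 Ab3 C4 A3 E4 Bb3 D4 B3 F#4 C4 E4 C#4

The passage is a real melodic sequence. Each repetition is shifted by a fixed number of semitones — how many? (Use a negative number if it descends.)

The 4-note cells begin on D4, E4, F#4 — each up a 2nd from the last.
Counting half-steps from D4 to E4: 2.

2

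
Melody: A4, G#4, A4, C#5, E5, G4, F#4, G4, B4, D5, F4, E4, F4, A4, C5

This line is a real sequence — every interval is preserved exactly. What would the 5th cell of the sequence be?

Unit = 5 notes; the statements start on A4, G4, F4, moving down a 2nd each time.
Extending down a 2nd: Eb4 → Db4.
So cell 5 is Db4 C4 Db4 F4 Ab4.

Db4 C4 Db4 F4 Ab4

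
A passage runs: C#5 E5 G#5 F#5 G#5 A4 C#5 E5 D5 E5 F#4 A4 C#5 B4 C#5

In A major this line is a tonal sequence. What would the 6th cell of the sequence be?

Unit = 5 notes; the statements start on C#5, A4, F#4, moving down a 3rd each time.
Carrying on: D4 → B3 → G#3.
So cell 6 is G#3 B3 D4 C#4 D4.

G#3 B3 D4 C#4 D4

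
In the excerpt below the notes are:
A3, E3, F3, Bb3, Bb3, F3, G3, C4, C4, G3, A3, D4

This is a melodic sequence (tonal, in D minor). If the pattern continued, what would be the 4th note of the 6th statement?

G4

With 4-note cells, note 4 of each statement runs Bb3, C4, D4.
Each moves up a 2nd. Continuing: E4 → F4 → G4.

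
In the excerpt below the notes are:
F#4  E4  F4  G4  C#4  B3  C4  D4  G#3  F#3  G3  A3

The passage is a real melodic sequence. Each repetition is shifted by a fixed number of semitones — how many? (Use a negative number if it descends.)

-5

Unit = 4 notes; the statements start on F#4, C#4, G#3, moving down a 4th each time.
F#4 to C#4 spans -5 semitones.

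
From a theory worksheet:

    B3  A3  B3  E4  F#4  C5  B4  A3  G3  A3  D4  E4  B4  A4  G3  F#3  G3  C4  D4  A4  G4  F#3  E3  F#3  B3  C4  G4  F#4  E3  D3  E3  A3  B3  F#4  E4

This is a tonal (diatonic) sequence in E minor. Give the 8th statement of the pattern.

Unit = 7 notes; the statements start on B3, A3, G3, F#3, E3, moving down a 2nd each time.
Extending down a 2nd: D3 → C3 → B2.
Statement 8 starts on B2 and keeps the same diatonic contour: B2 A2 B2 E3 F#3 C4 B3.

B2 A2 B2 E3 F#3 C4 B3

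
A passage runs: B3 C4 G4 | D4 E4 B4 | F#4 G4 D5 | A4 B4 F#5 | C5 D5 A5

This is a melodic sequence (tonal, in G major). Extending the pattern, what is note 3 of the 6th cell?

Grouping in 3s, the 3rd note of each cell is G4, B4, D5, F#5, A5.
One more up a 3rd gives C6.

C6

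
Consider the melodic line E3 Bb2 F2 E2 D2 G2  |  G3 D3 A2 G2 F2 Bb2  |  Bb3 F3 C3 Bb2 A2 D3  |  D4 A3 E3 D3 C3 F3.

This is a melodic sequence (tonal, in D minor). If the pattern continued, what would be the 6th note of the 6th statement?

The unit is 6 notes. Position-6 pitches of the 4 shown cells: G2, Bb2, D3, F3.
Carrying that up a 3rd forward: A3 → C4.

C4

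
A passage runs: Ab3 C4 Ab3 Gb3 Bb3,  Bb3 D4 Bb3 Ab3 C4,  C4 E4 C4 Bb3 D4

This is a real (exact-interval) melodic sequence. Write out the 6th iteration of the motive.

F#4 A#4 F#4 E4 G#4

The 5-note cells begin on Ab3, Bb3, C4 — each up a 2nd from the last.
Continuing the starts: D4 → E4 → F#4.
So cell 6 is F#4 A#4 F#4 E4 G#4.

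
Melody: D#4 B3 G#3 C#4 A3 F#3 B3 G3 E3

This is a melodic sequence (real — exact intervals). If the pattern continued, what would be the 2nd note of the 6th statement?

Db3

Grouping in 3s, the 2nd note of each cell is B3, A3, G3.
Extending down a 2nd: F3 → Eb3 → Db3.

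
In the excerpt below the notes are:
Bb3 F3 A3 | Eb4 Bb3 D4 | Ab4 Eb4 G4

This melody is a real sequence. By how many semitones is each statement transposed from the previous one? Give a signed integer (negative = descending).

With a 3-note motive the entries are Bb3, Eb4, Ab4, each up a 4th from the previous.
Bb3→Eb4 is 63 − 58 = 5 semitones.

5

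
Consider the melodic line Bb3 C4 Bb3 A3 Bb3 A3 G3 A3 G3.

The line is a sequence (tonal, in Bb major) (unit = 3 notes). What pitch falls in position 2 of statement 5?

F3

With 3-note cells, note 2 of each statement runs C4, Bb3, A3.
Extending down a 2nd: G3 → F3.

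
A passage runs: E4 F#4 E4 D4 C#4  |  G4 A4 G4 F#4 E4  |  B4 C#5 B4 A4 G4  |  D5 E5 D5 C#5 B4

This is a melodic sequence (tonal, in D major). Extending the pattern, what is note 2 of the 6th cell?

Grouping in 5s, the 2nd note of each cell is F#4, A4, C#5, E5.
Extending up a 3rd: G5 → B5.

B5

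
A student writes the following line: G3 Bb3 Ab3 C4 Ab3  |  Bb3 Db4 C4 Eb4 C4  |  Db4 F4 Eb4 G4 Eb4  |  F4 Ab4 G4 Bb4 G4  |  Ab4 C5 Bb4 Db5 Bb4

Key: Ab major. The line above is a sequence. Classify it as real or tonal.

tonal

Every note is diatonic to Ab major.
Cell 1 has -2 semitones from note 2 to 3, but cell 2 has -1 — the interval quality changes while the contour stays the same, which is the hallmark of a tonal sequence.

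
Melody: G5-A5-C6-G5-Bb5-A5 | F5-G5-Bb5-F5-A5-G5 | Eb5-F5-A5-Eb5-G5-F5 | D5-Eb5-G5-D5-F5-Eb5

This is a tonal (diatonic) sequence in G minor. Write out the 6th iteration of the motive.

Taking 6-note groups, the heads are G5, F5, Eb5, D5: the pattern moves down a 2nd.
Continuing the starts: C5 → Bb4.
So cell 6 is Bb4 C5 Eb5 Bb4 D5 C5.

Bb4 C5 Eb5 Bb4 D5 C5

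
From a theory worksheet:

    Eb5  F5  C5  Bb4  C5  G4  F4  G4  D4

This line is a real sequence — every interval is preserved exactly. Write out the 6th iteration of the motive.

D3 E3 B2

With a 3-note motive the entries are Eb5, Bb4, F4, each down a 4th from the previous.
Continuing the starts: C4 → G3 → D3.
From D3 the exact shape gives D3 E3 B2.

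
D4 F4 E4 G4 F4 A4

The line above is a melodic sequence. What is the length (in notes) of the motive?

2

There are 6 notes; a 2-note unit gives 3 cells:
D4 F4 | E4 G4 | F4 A4
That's a consistent up a 2nd shift per cell, and no other grouping gives one.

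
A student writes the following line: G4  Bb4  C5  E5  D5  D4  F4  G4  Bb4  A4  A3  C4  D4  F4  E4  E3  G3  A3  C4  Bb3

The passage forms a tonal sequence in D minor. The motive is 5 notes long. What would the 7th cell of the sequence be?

C2 E2 F2 A2 G2

Unit = 5 notes; the statements start on G4, D4, A3, E3, moving down a 4th each time.
Carrying on: Bb2 → F2 → C2.
Statement 7 starts on C2 and keeps the same diatonic contour: C2 E2 F2 A2 G2.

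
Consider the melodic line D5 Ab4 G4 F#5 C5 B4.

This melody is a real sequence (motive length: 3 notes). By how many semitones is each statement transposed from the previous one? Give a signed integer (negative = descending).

Taking 3-note groups, the heads are D5, F#5: the pattern moves up a 3rd.
Counting half-steps from D5 to F#5: 4.

4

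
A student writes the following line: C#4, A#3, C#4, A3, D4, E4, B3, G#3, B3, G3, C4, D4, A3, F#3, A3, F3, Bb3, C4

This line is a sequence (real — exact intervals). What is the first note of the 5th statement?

Unit = 6 notes; the statements start on C#4, B3, A3, moving down a 2nd each time.
Extending the heads down a 2nd: G3 → F3.

F3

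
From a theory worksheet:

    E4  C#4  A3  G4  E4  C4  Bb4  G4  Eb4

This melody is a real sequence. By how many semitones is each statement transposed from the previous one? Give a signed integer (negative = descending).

3

Unit = 3 notes; the statements start on E4, G4, Bb4, moving up a 3rd each time.
E4→G4 is 67 − 64 = 3 semitones.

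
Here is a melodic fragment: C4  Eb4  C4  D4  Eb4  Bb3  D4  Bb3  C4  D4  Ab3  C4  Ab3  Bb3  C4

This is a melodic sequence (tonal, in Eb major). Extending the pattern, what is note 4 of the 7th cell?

Eb3

Grouping in 5s, the 4th note of each cell is D4, C4, Bb3.
Each moves down a 2nd. Continuing: Ab3 → G3 → F3 → Eb3.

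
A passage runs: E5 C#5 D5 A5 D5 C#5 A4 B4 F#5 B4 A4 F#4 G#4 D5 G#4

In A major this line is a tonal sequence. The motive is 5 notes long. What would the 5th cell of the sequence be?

D4 B3 C#4 G#4 C#4

Unit = 5 notes; the statements start on E5, C#5, A4, moving down a 3rd each time.
Carrying on: F#4 → D4.
So cell 5 is D4 B3 C#4 G#4 C#4.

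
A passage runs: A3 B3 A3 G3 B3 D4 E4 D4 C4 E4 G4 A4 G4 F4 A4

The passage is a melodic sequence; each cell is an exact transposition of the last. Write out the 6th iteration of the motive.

Unit = 5 notes; the statements start on A3, D4, G4, moving up a 4th each time.
Extending up a 4th: C5 → F5 → Bb5.
From Bb5 the exact shape gives Bb5 C6 Bb5 Ab5 C6.

Bb5 C6 Bb5 Ab5 C6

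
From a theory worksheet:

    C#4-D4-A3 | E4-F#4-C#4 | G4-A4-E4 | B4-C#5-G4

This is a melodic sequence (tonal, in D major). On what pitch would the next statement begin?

D5

Unit = 3 notes; the statements start on C#4, E4, G4, B4, moving up a 3rd each time.
The next head, up a 3rd from B4, is D5.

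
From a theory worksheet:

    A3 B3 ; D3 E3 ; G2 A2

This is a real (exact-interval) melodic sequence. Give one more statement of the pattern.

C2 D2

The 2-note cells begin on A3, D3, G2 — each down a 5th from the last.
From C2 the exact shape gives C2 D2.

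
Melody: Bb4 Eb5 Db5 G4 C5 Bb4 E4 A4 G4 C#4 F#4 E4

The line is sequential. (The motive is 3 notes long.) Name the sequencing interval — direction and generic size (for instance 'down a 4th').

down a 3rd

With a 3-note motive the entries are Bb4, G4, E4, C#4, each down a 3rd from the previous.
From Bb4 to G4: down a 3rd.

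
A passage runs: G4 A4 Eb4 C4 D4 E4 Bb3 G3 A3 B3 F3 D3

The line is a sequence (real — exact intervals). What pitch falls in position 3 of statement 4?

C3

The unit is 4 notes. Position-3 pitches of the 3 shown cells: Eb4, Bb3, F3.
From F3, down a 4th gives C3.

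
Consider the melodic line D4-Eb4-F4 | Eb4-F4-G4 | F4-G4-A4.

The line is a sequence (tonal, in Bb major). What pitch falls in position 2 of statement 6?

Grouping in 3s, the 2nd note of each cell is Eb4, F4, G4.
Extending up a 2nd: A4 → Bb4 → C5.

C5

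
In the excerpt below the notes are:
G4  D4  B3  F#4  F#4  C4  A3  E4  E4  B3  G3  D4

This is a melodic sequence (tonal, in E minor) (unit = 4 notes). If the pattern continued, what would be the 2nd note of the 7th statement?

Grouping in 4s, the 2nd note of each cell is D4, C4, B3.
Extending down a 2nd: A3 → G3 → F#3 → E3.

E3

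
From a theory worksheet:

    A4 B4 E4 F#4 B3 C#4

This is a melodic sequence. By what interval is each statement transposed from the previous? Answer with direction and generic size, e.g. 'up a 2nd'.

With a 2-note motive the entries are A4, E4, B3, each down a 4th from the previous.
From A4 to E4: down a 4th.

down a 4th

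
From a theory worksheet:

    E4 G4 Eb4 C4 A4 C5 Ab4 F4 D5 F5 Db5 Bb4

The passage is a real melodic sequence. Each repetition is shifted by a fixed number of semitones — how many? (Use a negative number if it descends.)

5

The 4-note cells begin on E4, A4, D5 — each up a 4th from the last.
Counting half-steps from E4 to A4: 5.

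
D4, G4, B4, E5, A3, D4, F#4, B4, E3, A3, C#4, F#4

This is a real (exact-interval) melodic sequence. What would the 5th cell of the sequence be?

Taking 4-note groups, the heads are D4, A3, E3: the pattern moves down a 4th.
Carrying on: B2 → F#2.
Statement 5 starts on F#2 and keeps the same exact contour: F#2 B2 D#3 G#3.

F#2 B2 D#3 G#3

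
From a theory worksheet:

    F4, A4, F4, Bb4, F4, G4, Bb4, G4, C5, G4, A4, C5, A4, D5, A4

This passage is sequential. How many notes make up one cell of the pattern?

5

Try groups of 5 (3 cells in 15 notes):
F4 A4 F4 Bb4 F4 | G4 Bb4 G4 C5 G4 | A4 C5 A4 D5 A4
Every group is a transposition up a 2nd of the one before; no shorter unit works.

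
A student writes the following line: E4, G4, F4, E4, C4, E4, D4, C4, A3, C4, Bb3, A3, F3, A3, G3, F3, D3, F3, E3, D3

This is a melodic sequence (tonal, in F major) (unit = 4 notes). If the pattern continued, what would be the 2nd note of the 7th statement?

Grouping in 4s, the 2nd note of each cell is G4, E4, C4, A3, F3.
Carrying that down a 3rd forward: D3 → Bb2.

Bb2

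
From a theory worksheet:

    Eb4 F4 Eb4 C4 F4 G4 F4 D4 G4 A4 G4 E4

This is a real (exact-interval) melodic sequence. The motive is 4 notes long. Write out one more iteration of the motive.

With a 4-note motive the entries are Eb4, F4, G4, each up a 2nd from the previous.
So cell 4 is A4 B4 A4 F#4.

A4 B4 A4 F#4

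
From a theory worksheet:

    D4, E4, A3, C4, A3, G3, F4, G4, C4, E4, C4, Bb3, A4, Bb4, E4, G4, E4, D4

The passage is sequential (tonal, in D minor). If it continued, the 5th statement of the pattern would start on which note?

With a 6-note motive the entries are D4, F4, A4, each up a 3rd from the previous.
Continuing: C5 → E5. Statement 5 starts on E5.

E5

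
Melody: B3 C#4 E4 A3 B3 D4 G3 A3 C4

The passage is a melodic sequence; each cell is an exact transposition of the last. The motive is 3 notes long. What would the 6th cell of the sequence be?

With a 3-note motive the entries are B3, A3, G3, each down a 2nd from the previous.
Continuing the starts: F3 → Eb3 → Db3.
Statement 6 starts on Db3 and keeps the same exact contour: Db3 Eb3 Gb3.

Db3 Eb3 Gb3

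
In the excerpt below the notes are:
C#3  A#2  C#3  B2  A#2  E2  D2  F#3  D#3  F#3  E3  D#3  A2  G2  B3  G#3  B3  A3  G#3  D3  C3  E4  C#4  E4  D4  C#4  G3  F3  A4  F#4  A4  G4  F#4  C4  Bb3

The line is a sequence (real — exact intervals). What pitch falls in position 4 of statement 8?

The unit is 7 notes. Position-4 pitches of the 5 shown cells: B2, E3, A3, D4, G4.
Carrying that up a 4th forward: C5 → F5 → Bb5.

Bb5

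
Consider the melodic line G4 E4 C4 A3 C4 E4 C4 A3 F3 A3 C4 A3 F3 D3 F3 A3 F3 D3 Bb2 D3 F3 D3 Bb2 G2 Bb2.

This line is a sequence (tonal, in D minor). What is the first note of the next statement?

D3

The 5-note cells begin on G4, E4, C4, A3, F3 — each down a 3rd from the last.
The next head, down a 3rd from F3, is D3.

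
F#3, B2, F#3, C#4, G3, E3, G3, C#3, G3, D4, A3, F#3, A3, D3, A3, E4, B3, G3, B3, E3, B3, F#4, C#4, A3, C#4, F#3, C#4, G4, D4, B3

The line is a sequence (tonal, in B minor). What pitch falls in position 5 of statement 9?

A4

The unit is 6 notes. Position-5 pitches of the 5 shown cells: G3, A3, B3, C#4, D4.
Extending up a 2nd: E4 → F#4 → G4 → A4.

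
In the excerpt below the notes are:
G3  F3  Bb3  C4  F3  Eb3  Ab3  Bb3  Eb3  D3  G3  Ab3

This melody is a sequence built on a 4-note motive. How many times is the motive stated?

3

12 notes in groups of 4 gives 12/4 = 3 statements.
Starts: G3, F3, Eb3 — each down a 2nd.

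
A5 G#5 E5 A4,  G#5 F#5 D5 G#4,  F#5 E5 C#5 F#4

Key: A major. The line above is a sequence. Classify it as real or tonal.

tonal

Every note is diatonic to A major.
Cell 1 has -1 semitones from note 1 to 2, but cell 2 has -2 — the interval quality changes while the contour stays the same, which is the hallmark of a tonal sequence.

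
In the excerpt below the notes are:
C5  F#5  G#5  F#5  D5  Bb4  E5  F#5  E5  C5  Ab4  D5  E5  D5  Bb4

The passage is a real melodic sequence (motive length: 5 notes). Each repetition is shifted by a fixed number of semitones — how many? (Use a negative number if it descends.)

Unit = 5 notes; the statements start on C5, Bb4, Ab4, moving down a 2nd each time.
C5 to Bb4 spans -2 semitones.

-2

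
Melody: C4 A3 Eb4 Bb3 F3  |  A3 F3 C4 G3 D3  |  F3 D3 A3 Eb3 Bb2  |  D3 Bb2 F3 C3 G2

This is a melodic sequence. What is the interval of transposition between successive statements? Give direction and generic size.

Unit = 5 notes; the statements start on C4, A3, F3, D3, moving down a 3rd each time.
From C4 to A3: down a 3rd.

down a 3rd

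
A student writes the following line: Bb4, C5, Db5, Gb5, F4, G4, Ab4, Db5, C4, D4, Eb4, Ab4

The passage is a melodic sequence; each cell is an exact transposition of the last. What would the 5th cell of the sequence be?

D3 E3 F3 Bb3

Unit = 4 notes; the statements start on Bb4, F4, C4, moving down a 4th each time.
Extending down a 4th: G3 → D3.
Statement 5 starts on D3 and keeps the same exact contour: D3 E3 F3 Bb3.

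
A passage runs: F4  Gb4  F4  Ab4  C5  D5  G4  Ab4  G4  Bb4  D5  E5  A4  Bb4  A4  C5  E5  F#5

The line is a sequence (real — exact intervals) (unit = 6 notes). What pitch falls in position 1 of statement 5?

The unit is 6 notes. Position-1 pitches of the 3 shown cells: F4, G4, A4.
Extending up a 2nd: B4 → C#5.

C#5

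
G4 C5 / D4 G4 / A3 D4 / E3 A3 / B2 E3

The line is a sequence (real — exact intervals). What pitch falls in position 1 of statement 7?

The unit is 2 notes. Position-1 pitches of the 5 shown cells: G4, D4, A3, E3, B2.
Extending down a 4th: F#2 → C#2.

C#2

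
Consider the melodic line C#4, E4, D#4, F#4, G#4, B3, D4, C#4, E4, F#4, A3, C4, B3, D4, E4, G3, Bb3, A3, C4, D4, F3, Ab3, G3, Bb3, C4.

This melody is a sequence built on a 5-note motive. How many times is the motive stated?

25 notes in groups of 5 gives 25/5 = 5 statements.
Starts: C#4, B3, A3, G3, F3 — each down a 2nd.

5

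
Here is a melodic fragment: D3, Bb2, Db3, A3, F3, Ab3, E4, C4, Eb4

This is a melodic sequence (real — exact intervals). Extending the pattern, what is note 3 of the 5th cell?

The unit is 3 notes. Position-3 pitches of the 3 shown cells: Db3, Ab3, Eb4.
Carrying that up a 5th forward: Bb4 → F5.

F5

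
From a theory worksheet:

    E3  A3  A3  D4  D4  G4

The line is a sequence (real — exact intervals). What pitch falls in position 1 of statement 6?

F5

Grouping in 2s, the 1st note of each cell is E3, A3, D4.
Extending up a 4th: G4 → C5 → F5.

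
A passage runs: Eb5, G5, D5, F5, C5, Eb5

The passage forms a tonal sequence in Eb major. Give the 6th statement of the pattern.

G4 Bb4

With a 2-note motive the entries are Eb5, D5, C5, each down a 2nd from the previous.
Continuing the starts: Bb4 → Ab4 → G4.
From G4 the diatonic shape gives G4 Bb4.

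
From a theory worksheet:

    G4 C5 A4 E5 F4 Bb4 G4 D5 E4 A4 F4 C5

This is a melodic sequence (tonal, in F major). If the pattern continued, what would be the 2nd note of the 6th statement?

The unit is 4 notes. Position-2 pitches of the 3 shown cells: C5, Bb4, A4.
Carrying that down a 2nd forward: G4 → F4 → E4.

E4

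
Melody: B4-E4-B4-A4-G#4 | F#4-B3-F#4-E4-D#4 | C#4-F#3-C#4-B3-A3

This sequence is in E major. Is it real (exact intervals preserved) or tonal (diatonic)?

Every note is diatonic to E major.
Cell 1 has -1 semitones from note 4 to 5, but cell 3 has -2 — the interval quality changes while the contour stays the same, which is the hallmark of a tonal sequence.

tonal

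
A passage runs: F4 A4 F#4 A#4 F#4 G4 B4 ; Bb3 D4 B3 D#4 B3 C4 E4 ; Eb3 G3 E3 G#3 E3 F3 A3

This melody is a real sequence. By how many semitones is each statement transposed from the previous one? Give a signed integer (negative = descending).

Unit = 7 notes; the statements start on F4, Bb3, Eb3, moving down a 5th each time.
Counting half-steps from F4 to Bb3: -7.

-7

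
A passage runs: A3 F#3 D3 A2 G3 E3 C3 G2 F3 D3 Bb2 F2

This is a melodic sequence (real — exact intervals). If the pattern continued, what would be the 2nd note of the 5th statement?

Bb2

Grouping in 4s, the 2nd note of each cell is F#3, E3, D3.
Extending down a 2nd: C3 → Bb2.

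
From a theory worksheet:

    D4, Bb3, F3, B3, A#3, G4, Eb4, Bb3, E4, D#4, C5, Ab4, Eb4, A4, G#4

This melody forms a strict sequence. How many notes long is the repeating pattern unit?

5

Try groups of 5 (3 cells in 15 notes):
D4 Bb3 F3 B3 A#3 | G4 Eb4 Bb3 E4 D#4 | C5 Ab4 Eb4 A4 G#4
Every group is a transposition up a 4th of the one before; no shorter unit works.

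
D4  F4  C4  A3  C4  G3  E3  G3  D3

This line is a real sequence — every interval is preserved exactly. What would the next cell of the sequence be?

B2 D3 A2

Unit = 3 notes; the statements start on D4, A3, E3, moving down a 4th each time.
From B2 the exact shape gives B2 D3 A2.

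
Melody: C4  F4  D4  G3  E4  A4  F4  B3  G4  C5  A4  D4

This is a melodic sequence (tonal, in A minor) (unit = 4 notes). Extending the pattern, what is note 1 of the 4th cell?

With 4-note cells, note 1 of each statement runs C4, E4, G4.
From G4, up a 3rd gives B4.

B4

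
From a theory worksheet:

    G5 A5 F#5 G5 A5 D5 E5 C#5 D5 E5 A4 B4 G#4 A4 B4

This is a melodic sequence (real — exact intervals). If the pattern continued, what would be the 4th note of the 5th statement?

B3

The unit is 5 notes. Position-4 pitches of the 3 shown cells: G5, D5, A4.
Extending down a 4th: E4 → B3.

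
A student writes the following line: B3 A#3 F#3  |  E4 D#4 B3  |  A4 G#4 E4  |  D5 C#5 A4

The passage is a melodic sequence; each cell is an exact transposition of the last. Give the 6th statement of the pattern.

C6 B5 G5

Taking 3-note groups, the heads are B3, E4, A4, D5: the pattern moves up a 4th.
Extending up a 4th: G5 → C6.
Statement 6 starts on C6 and keeps the same exact contour: C6 B5 G5.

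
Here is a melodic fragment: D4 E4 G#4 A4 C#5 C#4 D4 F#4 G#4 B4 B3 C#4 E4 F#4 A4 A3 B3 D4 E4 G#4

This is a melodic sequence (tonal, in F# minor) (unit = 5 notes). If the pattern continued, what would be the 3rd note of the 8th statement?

G#3

With 5-note cells, note 3 of each statement runs G#4, F#4, E4, D4.
Extending down a 2nd: C#4 → B3 → A3 → G#3.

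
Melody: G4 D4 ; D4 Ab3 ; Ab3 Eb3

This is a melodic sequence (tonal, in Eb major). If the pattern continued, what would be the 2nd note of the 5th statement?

With 2-note cells, note 2 of each statement runs D4, Ab3, Eb3.
Carrying that down a 4th forward: Bb2 → F2.

F2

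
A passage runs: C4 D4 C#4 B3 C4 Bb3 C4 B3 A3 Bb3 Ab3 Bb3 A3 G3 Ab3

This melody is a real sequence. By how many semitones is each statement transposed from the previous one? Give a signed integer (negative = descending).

The 5-note cells begin on C4, Bb3, Ab3 — each down a 2nd from the last.
C4→Bb3 is 58 − 60 = -2 semitones.

-2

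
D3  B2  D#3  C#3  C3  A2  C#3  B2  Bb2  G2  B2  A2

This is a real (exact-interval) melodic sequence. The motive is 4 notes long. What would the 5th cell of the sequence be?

Unit = 4 notes; the statements start on D3, C3, Bb2, moving down a 2nd each time.
Carrying on: Ab2 → Gb2.
So cell 5 is Gb2 Eb2 G2 F2.

Gb2 Eb2 G2 F2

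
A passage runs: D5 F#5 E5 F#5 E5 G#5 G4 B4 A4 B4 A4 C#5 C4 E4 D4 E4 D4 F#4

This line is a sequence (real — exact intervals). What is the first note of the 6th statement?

With a 6-note motive the entries are D5, G4, C4, each down a 5th from the previous.
Continuing: F3 → Bb2 → Eb2. Statement 6 starts on Eb2.

Eb2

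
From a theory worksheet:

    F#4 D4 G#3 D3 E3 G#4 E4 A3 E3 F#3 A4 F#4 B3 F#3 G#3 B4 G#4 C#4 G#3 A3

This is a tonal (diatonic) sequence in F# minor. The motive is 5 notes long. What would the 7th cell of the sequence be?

Unit = 5 notes; the statements start on F#4, G#4, A4, B4, moving up a 2nd each time.
Carrying on: C#5 → D5 → E5.
So cell 7 is E5 C#5 F#4 C#4 D4.

E5 C#5 F#4 C#4 D4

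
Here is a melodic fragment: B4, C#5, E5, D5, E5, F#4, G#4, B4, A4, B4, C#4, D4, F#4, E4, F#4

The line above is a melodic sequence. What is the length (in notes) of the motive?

5

Try groups of 5 (3 cells in 15 notes):
B4 C#5 E5 D5 E5 | F#4 G#4 B4 A4 B4 | C#4 D4 F#4 E4 F#4
Every group is a transposition down a 4th of the one before; no shorter unit works.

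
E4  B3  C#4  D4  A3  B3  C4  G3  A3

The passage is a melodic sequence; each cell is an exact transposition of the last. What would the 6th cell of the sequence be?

Gb3 Db3 Eb3

Taking 3-note groups, the heads are E4, D4, C4: the pattern moves down a 2nd.
Carrying on: Bb3 → Ab3 → Gb3.
So cell 6 is Gb3 Db3 Eb3.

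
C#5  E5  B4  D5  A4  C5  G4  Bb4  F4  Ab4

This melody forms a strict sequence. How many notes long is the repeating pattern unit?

There are 10 notes; a 2-note unit gives 5 cells:
C#5 E5 | B4 D5 | A4 C5 | G4 Bb4 | F4 Ab4
Every group is a transposition down a 2nd of the one before; no shorter unit works.

2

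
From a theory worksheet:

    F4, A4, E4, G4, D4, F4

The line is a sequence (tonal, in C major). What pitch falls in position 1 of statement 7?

G3

Grouping in 2s, the 1st note of each cell is F4, E4, D4.
Carrying that down a 2nd forward: C4 → B3 → A3 → G3.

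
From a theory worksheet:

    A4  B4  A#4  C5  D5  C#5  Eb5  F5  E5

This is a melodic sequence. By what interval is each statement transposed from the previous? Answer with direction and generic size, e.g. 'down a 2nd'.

Unit = 3 notes; the statements start on A4, C5, Eb5, moving up a 3rd each time.
A4 to C5 is up a 3rd.

up a 3rd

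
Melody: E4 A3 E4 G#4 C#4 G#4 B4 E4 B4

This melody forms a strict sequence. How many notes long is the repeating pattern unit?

There are 9 notes; a 3-note unit gives 3 cells:
E4 A3 E4 | G#4 C#4 G#4 | B4 E4 B4
Each cell is the previous one up a 3rd — so the unit is 3 notes.

3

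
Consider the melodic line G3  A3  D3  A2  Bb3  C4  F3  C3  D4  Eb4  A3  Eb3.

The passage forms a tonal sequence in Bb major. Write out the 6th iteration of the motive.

With a 4-note motive the entries are G3, Bb3, D4, each up a 3rd from the previous.
Carrying on: F4 → A4 → C5.
From C5 the diatonic shape gives C5 D5 G4 D4.

C5 D5 G4 D4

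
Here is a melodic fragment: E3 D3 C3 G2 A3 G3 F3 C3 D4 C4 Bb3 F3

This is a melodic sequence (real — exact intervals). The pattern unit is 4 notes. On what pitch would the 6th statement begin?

F5

With a 4-note motive the entries are E3, A3, D4, each up a 4th from the previous.
Extending the heads up a 4th: G4 → C5 → F5.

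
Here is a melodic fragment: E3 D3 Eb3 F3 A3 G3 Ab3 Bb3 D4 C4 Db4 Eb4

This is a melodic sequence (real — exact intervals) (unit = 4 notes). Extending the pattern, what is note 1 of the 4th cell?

With 4-note cells, note 1 of each statement runs E3, A3, D4.
One more up a 4th gives G4.

G4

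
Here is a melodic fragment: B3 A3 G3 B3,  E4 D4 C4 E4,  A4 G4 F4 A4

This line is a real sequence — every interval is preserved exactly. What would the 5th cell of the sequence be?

With a 4-note motive the entries are B3, E4, A4, each up a 4th from the previous.
Extending up a 4th: D5 → G5.
Statement 5 starts on G5 and keeps the same exact contour: G5 F5 Eb5 G5.

G5 F5 Eb5 G5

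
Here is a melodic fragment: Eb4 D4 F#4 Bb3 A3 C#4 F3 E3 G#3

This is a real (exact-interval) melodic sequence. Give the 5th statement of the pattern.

With a 3-note motive the entries are Eb4, Bb3, F3, each down a 4th from the previous.
Extending down a 4th: C3 → G2.
So cell 5 is G2 F#2 A#2.

G2 F#2 A#2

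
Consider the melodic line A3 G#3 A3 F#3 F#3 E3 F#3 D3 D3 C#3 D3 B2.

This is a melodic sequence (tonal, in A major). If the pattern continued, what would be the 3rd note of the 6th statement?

E2

Grouping in 4s, the 3rd note of each cell is A3, F#3, D3.
Each moves down a 3rd. Continuing: B2 → G#2 → E2.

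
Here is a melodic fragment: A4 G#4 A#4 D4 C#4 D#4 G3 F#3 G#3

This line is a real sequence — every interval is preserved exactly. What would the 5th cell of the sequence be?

With a 3-note motive the entries are A4, D4, G3, each down a 5th from the previous.
Extending down a 5th: C3 → F2.
Statement 5 starts on F2 and keeps the same exact contour: F2 E2 F#2.

F2 E2 F#2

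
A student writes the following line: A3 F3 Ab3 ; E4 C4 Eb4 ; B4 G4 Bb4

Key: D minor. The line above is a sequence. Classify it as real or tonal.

real

Each cell has the same semitone pattern (-4, 3) — intervals are preserved exactly.
And Ab3 lies outside D minor, so the sequence is real rather than tonal.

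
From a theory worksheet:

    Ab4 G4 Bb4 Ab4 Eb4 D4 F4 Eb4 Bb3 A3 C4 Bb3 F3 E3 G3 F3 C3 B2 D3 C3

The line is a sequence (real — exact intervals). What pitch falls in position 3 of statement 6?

A2

Grouping in 4s, the 3rd note of each cell is Bb4, F4, C4, G3, D3.
One more down a 4th gives A2.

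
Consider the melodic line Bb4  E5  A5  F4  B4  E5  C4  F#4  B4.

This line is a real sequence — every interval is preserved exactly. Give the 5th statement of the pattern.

The 3-note cells begin on Bb4, F4, C4 — each down a 4th from the last.
Carrying on: G3 → D3.
From D3 the exact shape gives D3 G#3 C#4.

D3 G#3 C#4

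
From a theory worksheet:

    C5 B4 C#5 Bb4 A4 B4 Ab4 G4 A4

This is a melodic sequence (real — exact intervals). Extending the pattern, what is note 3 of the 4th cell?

G4

With 3-note cells, note 3 of each statement runs C#5, B4, A4.
One more down a 2nd gives G4.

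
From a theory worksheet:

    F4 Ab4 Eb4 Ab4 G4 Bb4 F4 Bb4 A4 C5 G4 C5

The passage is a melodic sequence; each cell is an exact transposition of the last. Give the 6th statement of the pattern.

Taking 4-note groups, the heads are F4, G4, A4: the pattern moves up a 2nd.
Continuing the starts: B4 → C#5 → D#5.
Statement 6 starts on D#5 and keeps the same exact contour: D#5 F#5 C#5 F#5.

D#5 F#5 C#5 F#5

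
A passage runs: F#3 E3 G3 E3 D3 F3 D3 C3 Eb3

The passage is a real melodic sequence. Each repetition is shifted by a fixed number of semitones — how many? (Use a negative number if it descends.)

With a 3-note motive the entries are F#3, E3, D3, each down a 2nd from the previous.
F#3→E3 is 52 − 54 = -2 semitones.

-2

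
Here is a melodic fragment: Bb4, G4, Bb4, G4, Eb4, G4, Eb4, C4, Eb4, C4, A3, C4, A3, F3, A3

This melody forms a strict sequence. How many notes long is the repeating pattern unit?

There are 15 notes; a 3-note unit gives 5 cells:
Bb4 G4 Bb4 | G4 Eb4 G4 | Eb4 C4 Eb4 | C4 A3 C4 | A3 F3 A3
That's a consistent down a 3rd shift per cell, and no other grouping gives one.

3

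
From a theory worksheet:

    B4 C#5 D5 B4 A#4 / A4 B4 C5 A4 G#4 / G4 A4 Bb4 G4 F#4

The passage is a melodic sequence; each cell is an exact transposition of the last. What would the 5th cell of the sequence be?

Eb4 F4 Gb4 Eb4 D4

With a 5-note motive the entries are B4, A4, G4, each down a 2nd from the previous.
Carrying on: F4 → Eb4.
So cell 5 is Eb4 F4 Gb4 Eb4 D4.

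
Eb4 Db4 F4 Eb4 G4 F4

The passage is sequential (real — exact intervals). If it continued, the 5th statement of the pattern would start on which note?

Unit = 2 notes; the statements start on Eb4, F4, G4, moving up a 2nd each time.
Extending the heads up a 2nd: A4 → B4.

B4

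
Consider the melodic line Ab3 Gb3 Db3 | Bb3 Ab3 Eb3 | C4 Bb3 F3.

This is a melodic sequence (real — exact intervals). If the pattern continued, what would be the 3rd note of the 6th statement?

With 3-note cells, note 3 of each statement runs Db3, Eb3, F3.
Carrying that up a 2nd forward: G3 → A3 → B3.

B3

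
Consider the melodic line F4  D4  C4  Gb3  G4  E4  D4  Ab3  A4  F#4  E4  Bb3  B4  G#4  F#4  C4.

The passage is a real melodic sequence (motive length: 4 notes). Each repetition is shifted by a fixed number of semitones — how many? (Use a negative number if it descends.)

2

Unit = 4 notes; the statements start on F4, G4, A4, B4, moving up a 2nd each time.
F4→G4 is 67 − 65 = 2 semitones.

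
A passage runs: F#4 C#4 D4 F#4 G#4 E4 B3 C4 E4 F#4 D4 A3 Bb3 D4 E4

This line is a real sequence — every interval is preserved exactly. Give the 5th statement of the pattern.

Bb3 F3 Gb3 Bb3 C4

Unit = 5 notes; the statements start on F#4, E4, D4, moving down a 2nd each time.
Continuing the starts: C4 → Bb3.
So cell 5 is Bb3 F3 Gb3 Bb3 C4.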